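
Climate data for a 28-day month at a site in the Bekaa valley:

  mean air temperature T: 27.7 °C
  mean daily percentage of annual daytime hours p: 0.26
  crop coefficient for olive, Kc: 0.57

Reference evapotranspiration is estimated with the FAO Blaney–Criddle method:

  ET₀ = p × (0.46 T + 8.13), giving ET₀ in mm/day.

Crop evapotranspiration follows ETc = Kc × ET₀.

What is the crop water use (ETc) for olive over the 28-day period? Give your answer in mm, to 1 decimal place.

86.6 mm

ET₀ = 0.26 × (0.46 × 27.7 + 8.13) = 0.26 × 20.872 = 5.4267 mm/d
ETc = Kc × ET₀ = 0.57 × 5.4267 = 3.0932 mm/d
Over 28 days: 3.0932 × 28 = 86.610 mm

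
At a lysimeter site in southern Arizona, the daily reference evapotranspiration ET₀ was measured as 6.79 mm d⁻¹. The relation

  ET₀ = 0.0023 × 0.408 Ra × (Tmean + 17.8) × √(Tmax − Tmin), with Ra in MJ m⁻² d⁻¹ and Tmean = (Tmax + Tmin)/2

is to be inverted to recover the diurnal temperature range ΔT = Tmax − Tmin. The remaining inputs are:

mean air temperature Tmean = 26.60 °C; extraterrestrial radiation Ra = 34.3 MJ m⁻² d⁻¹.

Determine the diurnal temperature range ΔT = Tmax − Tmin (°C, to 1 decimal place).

√ΔT = ET₀ / [0.0023 × 0.408 × Ra × (Tmean+17.8)] = 6.79 / (0.0023 × 13.9944 × 44.40) = 4.7512
ΔT = 4.7512² = 22.574 °C

22.6 °C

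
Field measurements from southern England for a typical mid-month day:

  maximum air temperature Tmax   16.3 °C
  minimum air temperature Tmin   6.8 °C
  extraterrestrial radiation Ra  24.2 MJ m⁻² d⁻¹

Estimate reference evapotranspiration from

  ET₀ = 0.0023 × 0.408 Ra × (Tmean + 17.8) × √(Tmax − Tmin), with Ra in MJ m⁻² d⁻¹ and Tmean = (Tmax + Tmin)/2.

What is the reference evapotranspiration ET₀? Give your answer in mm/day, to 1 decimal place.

Tmean = (16.3 + 6.8)/2 = 11.55 °C
0.408 Ra = 0.408 × 24.2 = 9.8736 mm/d equivalent
ET₀ = 0.0023 × 9.8736 × (11.55 + 17.8) × √9.5 = 0.0023 × 9.8736 × 29.35 × 3.0822 = 2.0543 mm/d

2.1 mm/day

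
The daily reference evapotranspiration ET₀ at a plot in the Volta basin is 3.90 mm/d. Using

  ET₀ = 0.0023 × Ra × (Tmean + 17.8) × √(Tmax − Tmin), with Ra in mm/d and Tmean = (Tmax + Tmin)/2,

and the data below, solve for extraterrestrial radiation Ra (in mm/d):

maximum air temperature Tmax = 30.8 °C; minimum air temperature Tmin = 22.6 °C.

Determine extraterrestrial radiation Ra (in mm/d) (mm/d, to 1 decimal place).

Tmean = 26.70 °C; √ΔT = 2.8636
Ra = ET₀ / [0.0023 × (Tmean+17.8) × √ΔT] = 3.90 / (0.0023 × 44.50 × 2.8636) = 13.307 mm/d

13.3 mm/d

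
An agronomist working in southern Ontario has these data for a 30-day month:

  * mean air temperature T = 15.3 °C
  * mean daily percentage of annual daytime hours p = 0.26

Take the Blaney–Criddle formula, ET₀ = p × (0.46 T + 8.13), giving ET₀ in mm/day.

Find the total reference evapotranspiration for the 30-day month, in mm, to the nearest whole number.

118 mm

ET₀ = 0.26 × (0.46 × 15.3 + 8.13) = 0.26 × 15.168 = 3.9437 mm/d
Monthly total = 3.9437 × 30 = 118.311 mm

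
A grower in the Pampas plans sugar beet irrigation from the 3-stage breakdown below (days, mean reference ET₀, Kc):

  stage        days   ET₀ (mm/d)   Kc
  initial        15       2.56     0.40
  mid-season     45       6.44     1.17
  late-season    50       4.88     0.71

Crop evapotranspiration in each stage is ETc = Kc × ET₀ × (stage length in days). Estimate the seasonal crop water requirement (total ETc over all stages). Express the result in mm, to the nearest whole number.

528 mm

initial: 0.40 × 2.56 × 15 = 15.36 mm
mid-season: 1.17 × 6.44 × 45 = 339.07 mm
late-season: 0.71 × 4.88 × 50 = 173.24 mm
Seasonal total = 527.67 mm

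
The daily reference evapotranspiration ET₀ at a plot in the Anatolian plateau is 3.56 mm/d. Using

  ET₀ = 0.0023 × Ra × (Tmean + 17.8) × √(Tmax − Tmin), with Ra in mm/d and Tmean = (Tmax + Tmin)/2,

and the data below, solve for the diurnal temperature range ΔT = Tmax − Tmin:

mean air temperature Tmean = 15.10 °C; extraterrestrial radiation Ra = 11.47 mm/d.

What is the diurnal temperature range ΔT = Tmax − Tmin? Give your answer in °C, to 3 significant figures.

16.8 °C

√ΔT = ET₀ / [0.0023 × Ra × (Tmean+17.8)] = 3.56 / (0.0023 × 11.47 × 32.90) = 4.1017
ΔT = 4.1017² = 16.824 °C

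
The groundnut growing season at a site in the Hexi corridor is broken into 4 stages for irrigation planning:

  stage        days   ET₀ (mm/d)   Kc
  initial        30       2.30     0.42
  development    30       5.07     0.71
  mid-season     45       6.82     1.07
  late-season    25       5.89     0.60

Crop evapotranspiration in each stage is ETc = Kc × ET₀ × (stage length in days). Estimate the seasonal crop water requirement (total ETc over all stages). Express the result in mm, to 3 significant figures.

554 mm

initial: 0.42 × 2.30 × 30 = 28.98 mm
development: 0.71 × 5.07 × 30 = 107.99 mm
mid-season: 1.07 × 6.82 × 45 = 328.38 mm
late-season: 0.60 × 5.89 × 25 = 88.35 mm
Seasonal total = 553.70 mm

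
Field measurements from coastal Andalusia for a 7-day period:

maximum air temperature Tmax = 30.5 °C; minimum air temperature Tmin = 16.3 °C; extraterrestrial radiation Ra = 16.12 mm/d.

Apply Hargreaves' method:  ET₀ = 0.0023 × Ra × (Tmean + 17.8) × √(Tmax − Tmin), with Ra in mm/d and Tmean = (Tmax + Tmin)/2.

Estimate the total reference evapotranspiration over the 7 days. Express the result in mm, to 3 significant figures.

40.3 mm

Tmean = (30.5 + 16.3)/2 = 23.40 °C
ET₀ = 0.0023 × 16.12 × (23.40 + 17.8) × √14.2 = 0.0023 × 16.12 × 41.20 × 3.7683 = 5.7562 mm/d
Over 7 days: 5.7562 × 7 = 40.293 mm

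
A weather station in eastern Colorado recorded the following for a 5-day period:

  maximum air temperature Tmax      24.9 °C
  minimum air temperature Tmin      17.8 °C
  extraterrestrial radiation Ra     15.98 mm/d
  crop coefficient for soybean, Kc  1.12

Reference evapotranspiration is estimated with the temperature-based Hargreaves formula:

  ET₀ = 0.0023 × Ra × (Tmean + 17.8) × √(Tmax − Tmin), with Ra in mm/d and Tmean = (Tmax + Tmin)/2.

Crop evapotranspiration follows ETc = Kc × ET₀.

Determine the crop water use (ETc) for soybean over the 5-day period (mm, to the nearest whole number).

21 mm

Tmean = (24.9 + 17.8)/2 = 21.35 °C
ET₀ = 0.0023 × 15.98 × (21.35 + 17.8) × √7.1 = 0.0023 × 15.98 × 39.15 × 2.6646 = 3.8341 mm/d
ETc = Kc × ET₀ = 1.12 × 3.8341 = 4.2942 mm/d
Over 5 days: 4.2942 × 5 = 21.471 mm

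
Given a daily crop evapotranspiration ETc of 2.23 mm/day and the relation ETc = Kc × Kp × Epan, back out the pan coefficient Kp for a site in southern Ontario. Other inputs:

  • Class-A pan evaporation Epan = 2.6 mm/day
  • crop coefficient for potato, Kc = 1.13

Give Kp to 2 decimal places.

ETc = Kc × Kp × Epan  ⇒  Kp = ETc / (Kc × Epan)
Kp = 2.23 / (1.13 × 2.6) = 2.23 / 2.938 = 0.7590

0.76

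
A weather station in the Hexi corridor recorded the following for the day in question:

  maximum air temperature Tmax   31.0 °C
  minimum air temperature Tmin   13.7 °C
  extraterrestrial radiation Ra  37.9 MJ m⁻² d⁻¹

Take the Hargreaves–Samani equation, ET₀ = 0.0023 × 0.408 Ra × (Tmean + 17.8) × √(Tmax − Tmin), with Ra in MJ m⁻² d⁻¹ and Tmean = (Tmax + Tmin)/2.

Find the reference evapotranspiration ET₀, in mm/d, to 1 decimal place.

5.9 mm/d

Tmean = (31.0 + 13.7)/2 = 22.35 °C
0.408 Ra = 0.408 × 37.9 = 15.4632 mm/d equivalent
ET₀ = 0.0023 × 15.4632 × (22.35 + 17.8) × √17.3 = 0.0023 × 15.4632 × 40.15 × 4.1593 = 5.9393 mm/d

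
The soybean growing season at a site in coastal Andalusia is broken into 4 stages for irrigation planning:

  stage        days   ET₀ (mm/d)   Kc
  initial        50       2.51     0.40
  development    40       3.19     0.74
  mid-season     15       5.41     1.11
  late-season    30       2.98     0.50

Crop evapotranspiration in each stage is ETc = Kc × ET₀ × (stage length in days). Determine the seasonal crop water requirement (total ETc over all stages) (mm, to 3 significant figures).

279 mm

initial: 0.40 × 2.51 × 50 = 50.20 mm
development: 0.74 × 3.19 × 40 = 94.42 mm
mid-season: 1.11 × 5.41 × 15 = 90.08 mm
late-season: 0.50 × 2.98 × 30 = 44.70 mm
Seasonal total = 279.40 mm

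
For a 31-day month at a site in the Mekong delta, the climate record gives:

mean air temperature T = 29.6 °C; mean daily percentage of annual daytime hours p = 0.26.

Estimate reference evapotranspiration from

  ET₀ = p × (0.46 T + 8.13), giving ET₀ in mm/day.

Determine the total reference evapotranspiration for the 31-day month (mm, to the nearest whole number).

175 mm

ET₀ = 0.26 × (0.46 × 29.6 + 8.13) = 0.26 × 21.746 = 5.6540 mm/d
Monthly total = 5.6540 × 31 = 175.274 mm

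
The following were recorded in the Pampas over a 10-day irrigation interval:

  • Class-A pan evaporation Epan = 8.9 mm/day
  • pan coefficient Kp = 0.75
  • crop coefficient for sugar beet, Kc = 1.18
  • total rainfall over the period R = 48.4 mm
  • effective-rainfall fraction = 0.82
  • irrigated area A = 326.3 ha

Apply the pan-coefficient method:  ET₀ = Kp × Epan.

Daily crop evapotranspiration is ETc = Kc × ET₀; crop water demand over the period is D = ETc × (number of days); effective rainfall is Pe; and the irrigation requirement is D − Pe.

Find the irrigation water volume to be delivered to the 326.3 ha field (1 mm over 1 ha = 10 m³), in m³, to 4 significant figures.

ET₀ = 0.75 × 8.9 = 6.6750 mm/d
ETc = Kc × ET₀ = 1.18 × 6.6750 = 7.8765 mm/d
Crop demand D = ETc × 10 d = 7.8765 × 10 = 78.765 mm
Pe = 0.82 × 48.4 = 39.688 mm
D − Pe = 78.765 − 39.688 = 39.077 mm
Volume = 39.077 mm × 326.3 ha × 10 = 127508.3 m³

127500 m³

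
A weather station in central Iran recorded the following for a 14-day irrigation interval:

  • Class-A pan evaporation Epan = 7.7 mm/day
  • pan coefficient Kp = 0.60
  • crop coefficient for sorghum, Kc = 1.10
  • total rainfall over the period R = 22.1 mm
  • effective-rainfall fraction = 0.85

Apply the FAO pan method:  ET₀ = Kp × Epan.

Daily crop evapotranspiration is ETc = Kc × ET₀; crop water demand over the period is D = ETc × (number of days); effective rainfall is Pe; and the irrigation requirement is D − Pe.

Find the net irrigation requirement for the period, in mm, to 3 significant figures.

52.4 mm

ET₀ = 0.60 × 7.7 = 4.6200 mm/d
ETc = Kc × ET₀ = 1.10 × 4.6200 = 5.0820 mm/d
Crop demand D = ETc × 14 d = 5.0820 × 14 = 71.148 mm
Pe = 0.85 × 22.1 = 18.785 mm
D − Pe = 71.148 − 18.785 = 52.363 mm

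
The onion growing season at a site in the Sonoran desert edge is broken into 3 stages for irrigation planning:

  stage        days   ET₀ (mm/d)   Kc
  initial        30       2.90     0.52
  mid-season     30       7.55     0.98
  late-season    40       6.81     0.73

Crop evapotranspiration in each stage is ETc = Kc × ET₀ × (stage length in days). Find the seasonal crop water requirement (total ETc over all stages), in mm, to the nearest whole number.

initial: 0.52 × 2.90 × 30 = 45.24 mm
mid-season: 0.98 × 7.55 × 30 = 221.97 mm
late-season: 0.73 × 6.81 × 40 = 198.85 mm
Seasonal total = 466.06 mm

466 mm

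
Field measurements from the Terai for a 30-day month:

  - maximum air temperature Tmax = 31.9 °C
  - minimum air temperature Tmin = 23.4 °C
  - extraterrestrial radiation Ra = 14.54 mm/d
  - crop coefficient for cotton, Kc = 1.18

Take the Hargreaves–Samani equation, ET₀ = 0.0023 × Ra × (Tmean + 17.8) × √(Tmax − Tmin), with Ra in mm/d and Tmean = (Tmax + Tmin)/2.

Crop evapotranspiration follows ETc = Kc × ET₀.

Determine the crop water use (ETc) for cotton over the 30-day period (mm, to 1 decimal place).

156.9 mm

Tmean = (31.9 + 23.4)/2 = 27.65 °C
ET₀ = 0.0023 × 14.54 × (27.65 + 17.8) × √8.5 = 0.0023 × 14.54 × 45.45 × 2.9155 = 4.4314 mm/d
ETc = Kc × ET₀ = 1.18 × 4.4314 = 5.2291 mm/d
Over 30 days: 5.2291 × 30 = 156.873 mm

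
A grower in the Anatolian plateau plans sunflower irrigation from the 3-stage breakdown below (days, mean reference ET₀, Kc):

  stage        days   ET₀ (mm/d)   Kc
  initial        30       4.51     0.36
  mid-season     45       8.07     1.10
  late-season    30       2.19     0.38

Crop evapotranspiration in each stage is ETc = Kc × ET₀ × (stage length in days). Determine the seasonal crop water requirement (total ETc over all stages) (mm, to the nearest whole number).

473 mm

initial: 0.36 × 4.51 × 30 = 48.71 mm
mid-season: 1.10 × 8.07 × 45 = 399.47 mm
late-season: 0.38 × 2.19 × 30 = 24.97 mm
Seasonal total = 473.15 mm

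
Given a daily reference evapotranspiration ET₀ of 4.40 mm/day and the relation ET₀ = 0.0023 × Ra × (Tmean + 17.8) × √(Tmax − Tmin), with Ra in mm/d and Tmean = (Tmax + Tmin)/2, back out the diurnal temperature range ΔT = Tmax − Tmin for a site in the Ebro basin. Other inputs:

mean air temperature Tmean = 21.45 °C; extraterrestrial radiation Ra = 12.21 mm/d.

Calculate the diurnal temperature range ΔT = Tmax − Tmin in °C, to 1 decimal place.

15.9 °C

√ΔT = ET₀ / [0.0023 × Ra × (Tmean+17.8)] = 4.40 / (0.0023 × 12.21 × 39.25) = 3.9918
ΔT = 3.9918² = 15.934 °C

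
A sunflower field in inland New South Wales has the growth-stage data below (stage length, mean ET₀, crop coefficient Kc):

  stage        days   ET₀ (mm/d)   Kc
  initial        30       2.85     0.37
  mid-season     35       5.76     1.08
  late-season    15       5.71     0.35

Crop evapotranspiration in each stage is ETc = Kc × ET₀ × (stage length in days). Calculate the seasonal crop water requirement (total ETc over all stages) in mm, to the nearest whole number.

279 mm

initial: 0.37 × 2.85 × 30 = 31.64 mm
mid-season: 1.08 × 5.76 × 35 = 217.73 mm
late-season: 0.35 × 5.71 × 15 = 29.98 mm
Seasonal total = 279.35 mm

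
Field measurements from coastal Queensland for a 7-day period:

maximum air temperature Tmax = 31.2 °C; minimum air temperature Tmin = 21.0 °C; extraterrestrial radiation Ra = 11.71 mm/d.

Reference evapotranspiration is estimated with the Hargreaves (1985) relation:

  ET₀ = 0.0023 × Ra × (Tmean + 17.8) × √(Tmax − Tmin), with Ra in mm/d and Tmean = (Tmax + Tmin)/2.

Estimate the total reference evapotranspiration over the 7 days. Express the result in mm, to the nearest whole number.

26 mm

Tmean = (31.2 + 21.0)/2 = 26.10 °C
ET₀ = 0.0023 × 11.71 × (26.10 + 17.8) × √10.2 = 0.0023 × 11.71 × 43.90 × 3.1937 = 3.7761 mm/d
Over 7 days: 3.7761 × 7 = 26.433 mm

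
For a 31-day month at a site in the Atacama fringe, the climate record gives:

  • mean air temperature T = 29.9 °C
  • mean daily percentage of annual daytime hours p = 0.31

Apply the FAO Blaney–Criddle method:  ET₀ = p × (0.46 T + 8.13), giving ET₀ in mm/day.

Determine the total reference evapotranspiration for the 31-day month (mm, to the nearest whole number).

210 mm

ET₀ = 0.31 × (0.46 × 29.9 + 8.13) = 0.31 × 21.884 = 6.7840 mm/d
Monthly total = 6.7840 × 31 = 210.304 mm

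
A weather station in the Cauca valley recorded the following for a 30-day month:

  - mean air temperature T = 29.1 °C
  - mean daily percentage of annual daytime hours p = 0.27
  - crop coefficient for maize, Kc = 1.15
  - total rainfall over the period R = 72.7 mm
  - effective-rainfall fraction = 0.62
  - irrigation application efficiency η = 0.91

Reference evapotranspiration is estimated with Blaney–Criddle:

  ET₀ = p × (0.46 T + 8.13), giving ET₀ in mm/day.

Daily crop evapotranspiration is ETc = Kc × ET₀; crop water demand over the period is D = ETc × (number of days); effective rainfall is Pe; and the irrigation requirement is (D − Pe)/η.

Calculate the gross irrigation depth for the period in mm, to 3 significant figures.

ET₀ = 0.27 × (0.46 × 29.1 + 8.13) = 0.27 × 21.516 = 5.8093 mm/d
ETc = Kc × ET₀ = 1.15 × 5.8093 = 6.6807 mm/d
Crop demand D = ETc × 30 d = 6.6807 × 30 = 200.421 mm
Pe = 0.62 × 72.7 = 45.074 mm
D − Pe = 200.421 − 45.074 = 155.347 mm
Gross irrigation = 155.347 / 0.91 = 170.711 mm

171 mm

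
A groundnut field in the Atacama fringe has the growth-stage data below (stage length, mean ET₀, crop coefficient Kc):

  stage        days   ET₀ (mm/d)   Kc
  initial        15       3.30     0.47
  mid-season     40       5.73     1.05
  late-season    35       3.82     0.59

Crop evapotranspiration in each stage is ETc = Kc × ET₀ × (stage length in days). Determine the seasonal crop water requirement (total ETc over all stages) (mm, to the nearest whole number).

initial: 0.47 × 3.30 × 15 = 23.27 mm
mid-season: 1.05 × 5.73 × 40 = 240.66 mm
late-season: 0.59 × 3.82 × 35 = 78.88 mm
Seasonal total = 342.81 mm

343 mm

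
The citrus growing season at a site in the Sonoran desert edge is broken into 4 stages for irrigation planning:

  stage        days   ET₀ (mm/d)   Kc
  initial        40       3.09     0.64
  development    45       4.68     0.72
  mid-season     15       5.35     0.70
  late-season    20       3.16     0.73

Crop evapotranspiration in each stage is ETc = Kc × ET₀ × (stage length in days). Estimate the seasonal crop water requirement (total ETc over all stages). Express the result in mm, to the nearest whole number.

333 mm

initial: 0.64 × 3.09 × 40 = 79.10 mm
development: 0.72 × 4.68 × 45 = 151.63 mm
mid-season: 0.70 × 5.35 × 15 = 56.18 mm
late-season: 0.73 × 3.16 × 20 = 46.14 mm
Seasonal total = 333.05 mm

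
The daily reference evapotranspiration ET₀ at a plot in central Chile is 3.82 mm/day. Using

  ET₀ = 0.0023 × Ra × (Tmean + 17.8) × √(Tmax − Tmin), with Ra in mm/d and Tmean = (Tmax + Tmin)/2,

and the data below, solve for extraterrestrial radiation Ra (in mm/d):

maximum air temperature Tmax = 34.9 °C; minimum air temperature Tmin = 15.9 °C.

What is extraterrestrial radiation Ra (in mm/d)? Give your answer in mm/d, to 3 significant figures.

8.82 mm/d

Tmean = 25.40 °C; √ΔT = 4.3589
Ra = ET₀ / [0.0023 × (Tmean+17.8) × √ΔT] = 3.82 / (0.0023 × 43.20 × 4.3589) = 8.820 mm/d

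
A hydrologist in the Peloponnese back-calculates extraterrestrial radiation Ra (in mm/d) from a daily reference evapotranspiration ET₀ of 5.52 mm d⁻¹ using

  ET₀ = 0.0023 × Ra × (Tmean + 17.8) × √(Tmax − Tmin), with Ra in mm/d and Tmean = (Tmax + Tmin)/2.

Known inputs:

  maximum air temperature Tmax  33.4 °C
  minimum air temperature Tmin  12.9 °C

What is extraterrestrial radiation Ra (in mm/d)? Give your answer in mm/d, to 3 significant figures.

Tmean = 23.15 °C; √ΔT = 4.5277
Ra = ET₀ / [0.0023 × (Tmean+17.8) × √ΔT] = 5.52 / (0.0023 × 40.95 × 4.5277) = 12.944 mm/d

12.9 mm/d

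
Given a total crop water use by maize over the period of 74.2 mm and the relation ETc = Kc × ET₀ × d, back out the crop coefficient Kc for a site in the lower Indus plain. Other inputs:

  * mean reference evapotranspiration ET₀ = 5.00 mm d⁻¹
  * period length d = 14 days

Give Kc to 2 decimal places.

1.06

ETc = Kc × ET₀ × d  ⇒  Kc = ETc / (ET₀ × d)
Kc = 74.2 / (5.00 × 14) = 74.2 / 70.00 = 1.0600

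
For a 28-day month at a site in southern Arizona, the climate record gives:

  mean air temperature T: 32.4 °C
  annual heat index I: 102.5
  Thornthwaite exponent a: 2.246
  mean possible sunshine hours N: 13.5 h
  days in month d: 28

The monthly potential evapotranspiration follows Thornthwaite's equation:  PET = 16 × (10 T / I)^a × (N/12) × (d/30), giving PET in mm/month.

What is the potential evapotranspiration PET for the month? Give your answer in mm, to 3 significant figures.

10T/I = 10 × 32.4 / 102.5 = 3.1610
(10T/I)^a = 3.1610^2.246 = 13.2619
Uncorrected PET = 16 × 13.2619 = 212.190 mm
Correction = (N/12)(d/30) = (13.5/12)(28/30) = 1.0500
PET = 212.190 × 1.0500 = 222.800 mm/month

223 mm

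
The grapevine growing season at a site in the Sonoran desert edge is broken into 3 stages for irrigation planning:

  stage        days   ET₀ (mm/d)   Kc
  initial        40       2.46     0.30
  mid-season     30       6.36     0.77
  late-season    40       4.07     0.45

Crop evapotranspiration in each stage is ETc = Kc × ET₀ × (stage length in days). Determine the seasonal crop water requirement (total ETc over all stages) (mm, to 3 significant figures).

250 mm

initial: 0.30 × 2.46 × 40 = 29.52 mm
mid-season: 0.77 × 6.36 × 30 = 146.92 mm
late-season: 0.45 × 4.07 × 40 = 73.26 mm
Seasonal total = 249.70 mm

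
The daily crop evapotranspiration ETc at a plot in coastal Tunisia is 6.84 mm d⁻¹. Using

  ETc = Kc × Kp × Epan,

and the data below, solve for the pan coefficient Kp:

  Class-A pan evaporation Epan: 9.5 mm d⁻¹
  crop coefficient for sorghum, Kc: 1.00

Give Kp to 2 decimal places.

0.72

ETc = Kc × Kp × Epan  ⇒  Kp = ETc / (Kc × Epan)
Kp = 6.84 / (1.00 × 9.5) = 6.84 / 9.500 = 0.7200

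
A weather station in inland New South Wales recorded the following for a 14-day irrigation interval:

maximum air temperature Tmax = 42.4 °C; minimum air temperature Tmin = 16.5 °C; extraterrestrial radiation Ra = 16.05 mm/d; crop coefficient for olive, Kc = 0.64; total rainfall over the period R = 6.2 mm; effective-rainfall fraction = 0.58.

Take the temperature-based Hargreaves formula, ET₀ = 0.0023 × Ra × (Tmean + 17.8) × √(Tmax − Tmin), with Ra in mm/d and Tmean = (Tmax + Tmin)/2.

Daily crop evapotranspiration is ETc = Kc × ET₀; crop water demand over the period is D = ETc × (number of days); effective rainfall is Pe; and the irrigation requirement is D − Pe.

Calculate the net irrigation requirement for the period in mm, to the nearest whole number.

76 mm

Tmean = (42.4 + 16.5)/2 = 29.45 °C
ET₀ = 0.0023 × 16.05 × (29.45 + 17.8) × √25.9 = 0.0023 × 16.05 × 47.25 × 5.0892 = 8.8768 mm/d
ETc = Kc × ET₀ = 0.64 × 8.8768 = 5.6812 mm/d
Crop demand D = ETc × 14 d = 5.6812 × 14 = 79.537 mm
Pe = 0.58 × 6.2 = 3.596 mm
D − Pe = 79.537 − 3.596 = 75.941 mm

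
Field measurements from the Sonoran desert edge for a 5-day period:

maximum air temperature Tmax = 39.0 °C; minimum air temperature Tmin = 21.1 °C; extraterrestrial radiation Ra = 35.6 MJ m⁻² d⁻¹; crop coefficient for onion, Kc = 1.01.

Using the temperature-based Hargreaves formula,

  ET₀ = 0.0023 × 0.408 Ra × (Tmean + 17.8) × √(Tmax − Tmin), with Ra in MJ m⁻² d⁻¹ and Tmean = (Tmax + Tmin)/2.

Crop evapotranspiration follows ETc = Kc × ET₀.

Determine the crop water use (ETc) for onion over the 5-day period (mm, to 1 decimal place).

34.2 mm

Tmean = (39.0 + 21.1)/2 = 30.05 °C
0.408 Ra = 0.408 × 35.6 = 14.5248 mm/d equivalent
ET₀ = 0.0023 × 14.5248 × (30.05 + 17.8) × √17.9 = 0.0023 × 14.5248 × 47.85 × 4.2308 = 6.7630 mm/d
ETc = Kc × ET₀ = 1.01 × 6.7630 = 6.8306 mm/d
Over 5 days: 6.8306 × 5 = 34.153 mm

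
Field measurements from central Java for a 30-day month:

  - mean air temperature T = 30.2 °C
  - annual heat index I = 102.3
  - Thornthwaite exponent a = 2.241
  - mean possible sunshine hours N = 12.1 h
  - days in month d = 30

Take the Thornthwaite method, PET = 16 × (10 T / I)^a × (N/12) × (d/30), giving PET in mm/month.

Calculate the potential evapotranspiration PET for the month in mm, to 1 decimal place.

10T/I = 10 × 30.2 / 102.3 = 2.9521
(10T/I)^a = 2.9521^2.241 = 11.3126
Uncorrected PET = 16 × 11.3126 = 181.002 mm
Correction = (N/12)(d/30) = (12.1/12)(30/30) = 1.0083
PET = 181.002 × 1.0083 = 182.504 mm/month

182.5 mm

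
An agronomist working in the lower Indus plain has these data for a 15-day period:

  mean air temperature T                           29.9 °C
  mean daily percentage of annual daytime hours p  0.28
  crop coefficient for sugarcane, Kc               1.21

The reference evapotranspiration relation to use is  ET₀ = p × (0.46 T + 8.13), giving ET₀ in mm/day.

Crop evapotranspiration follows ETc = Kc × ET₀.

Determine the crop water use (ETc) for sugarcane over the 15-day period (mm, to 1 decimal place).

ET₀ = 0.28 × (0.46 × 29.9 + 8.13) = 0.28 × 21.884 = 6.1275 mm/d
ETc = Kc × ET₀ = 1.21 × 6.1275 = 7.4143 mm/d
Over 15 days: 7.4143 × 15 = 111.215 mm

111.2 mm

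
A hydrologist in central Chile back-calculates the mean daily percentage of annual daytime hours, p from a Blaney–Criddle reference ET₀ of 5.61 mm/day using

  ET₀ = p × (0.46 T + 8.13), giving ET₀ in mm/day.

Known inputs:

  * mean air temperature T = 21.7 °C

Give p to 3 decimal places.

p = ET₀ / (0.46 T + 8.13) = 5.61 / (0.46 × 21.7 + 8.13) = 5.61 / 18.112 = 0.3097

0.310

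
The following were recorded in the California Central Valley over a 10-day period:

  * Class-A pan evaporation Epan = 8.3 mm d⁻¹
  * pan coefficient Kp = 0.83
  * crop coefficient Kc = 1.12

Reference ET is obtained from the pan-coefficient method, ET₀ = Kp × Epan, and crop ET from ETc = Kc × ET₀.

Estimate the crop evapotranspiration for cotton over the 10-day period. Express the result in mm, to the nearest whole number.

77 mm

ET₀ = 0.83 × 8.3 = 6.8890 mm/d
ETc = Kc × ET₀ = 1.12 × 6.8890 = 7.7157 mm/d
Over 10 days: 7.7157 × 10 = 77.157 mm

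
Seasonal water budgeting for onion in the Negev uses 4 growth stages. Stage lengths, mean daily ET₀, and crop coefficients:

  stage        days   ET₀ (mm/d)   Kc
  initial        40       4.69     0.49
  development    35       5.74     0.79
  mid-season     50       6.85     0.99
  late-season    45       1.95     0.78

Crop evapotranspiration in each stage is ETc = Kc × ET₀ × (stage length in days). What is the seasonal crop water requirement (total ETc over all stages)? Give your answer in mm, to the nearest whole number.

658 mm

initial: 0.49 × 4.69 × 40 = 91.92 mm
development: 0.79 × 5.74 × 35 = 158.71 mm
mid-season: 0.99 × 6.85 × 50 = 339.08 mm
late-season: 0.78 × 1.95 × 45 = 68.45 mm
Seasonal total = 658.16 mm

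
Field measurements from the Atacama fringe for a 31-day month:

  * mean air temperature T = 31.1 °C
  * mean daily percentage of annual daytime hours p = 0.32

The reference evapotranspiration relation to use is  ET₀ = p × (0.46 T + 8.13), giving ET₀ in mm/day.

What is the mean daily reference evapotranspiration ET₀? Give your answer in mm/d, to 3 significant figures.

ET₀ = 0.32 × (0.46 × 31.1 + 8.13) = 0.32 × 22.436 = 7.1795 mm/d

7.18 mm/d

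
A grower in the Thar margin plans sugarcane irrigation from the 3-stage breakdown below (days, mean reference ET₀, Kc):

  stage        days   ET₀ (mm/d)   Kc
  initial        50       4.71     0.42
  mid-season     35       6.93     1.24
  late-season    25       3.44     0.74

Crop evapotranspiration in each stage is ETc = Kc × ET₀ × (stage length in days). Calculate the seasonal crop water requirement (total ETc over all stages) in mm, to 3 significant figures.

initial: 0.42 × 4.71 × 50 = 98.91 mm
mid-season: 1.24 × 6.93 × 35 = 300.76 mm
late-season: 0.74 × 3.44 × 25 = 63.64 mm
Seasonal total = 463.31 mm

463 mm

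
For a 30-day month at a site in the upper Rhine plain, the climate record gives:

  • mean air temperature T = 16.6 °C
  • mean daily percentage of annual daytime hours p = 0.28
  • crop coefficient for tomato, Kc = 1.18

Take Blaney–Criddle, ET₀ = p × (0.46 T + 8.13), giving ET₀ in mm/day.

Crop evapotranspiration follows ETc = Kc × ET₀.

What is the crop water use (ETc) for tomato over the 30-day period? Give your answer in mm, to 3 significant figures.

156 mm

ET₀ = 0.28 × (0.46 × 16.6 + 8.13) = 0.28 × 15.766 = 4.4145 mm/d
ETc = Kc × ET₀ = 1.18 × 4.4145 = 5.2091 mm/d
Over 30 days: 5.2091 × 30 = 156.273 mm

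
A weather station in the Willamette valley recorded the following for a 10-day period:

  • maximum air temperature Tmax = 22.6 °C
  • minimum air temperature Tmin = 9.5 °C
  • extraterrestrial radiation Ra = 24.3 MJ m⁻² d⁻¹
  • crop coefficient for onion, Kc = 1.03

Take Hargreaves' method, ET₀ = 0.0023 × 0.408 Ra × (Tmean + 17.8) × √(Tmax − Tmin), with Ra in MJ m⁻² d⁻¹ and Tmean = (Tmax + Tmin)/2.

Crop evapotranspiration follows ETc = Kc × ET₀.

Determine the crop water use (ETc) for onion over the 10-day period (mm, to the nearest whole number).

29 mm

Tmean = (22.6 + 9.5)/2 = 16.05 °C
0.408 Ra = 0.408 × 24.3 = 9.9144 mm/d equivalent
ET₀ = 0.0023 × 9.9144 × (16.05 + 17.8) × √13.1 = 0.0023 × 9.9144 × 33.85 × 3.6194 = 2.7938 mm/d
ETc = Kc × ET₀ = 1.03 × 2.7938 = 2.8776 mm/d
Over 10 days: 2.8776 × 10 = 28.776 mm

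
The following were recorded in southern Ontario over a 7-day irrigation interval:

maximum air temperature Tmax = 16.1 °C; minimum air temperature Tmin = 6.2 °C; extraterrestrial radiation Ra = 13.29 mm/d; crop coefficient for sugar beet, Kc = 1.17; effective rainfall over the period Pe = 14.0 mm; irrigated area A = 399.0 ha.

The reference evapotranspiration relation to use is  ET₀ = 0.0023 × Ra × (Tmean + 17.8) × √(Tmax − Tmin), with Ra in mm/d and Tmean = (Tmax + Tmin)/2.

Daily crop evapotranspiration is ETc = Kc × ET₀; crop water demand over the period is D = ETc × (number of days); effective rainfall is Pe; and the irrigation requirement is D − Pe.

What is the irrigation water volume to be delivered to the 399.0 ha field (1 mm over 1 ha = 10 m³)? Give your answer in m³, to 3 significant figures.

35100 m³

Tmean = (16.1 + 6.2)/2 = 11.15 °C
ET₀ = 0.0023 × 13.29 × (11.15 + 17.8) × √9.9 = 0.0023 × 13.29 × 28.95 × 3.1464 = 2.7843 mm/d
ETc = Kc × ET₀ = 1.17 × 2.7843 = 3.2576 mm/d
Crop demand D = ETc × 7 d = 3.2576 × 7 = 22.803 mm
D − Pe = 22.803 − 14.0 = 8.803 mm
Volume = 8.803 mm × 399.0 ha × 10 = 35124.0 m³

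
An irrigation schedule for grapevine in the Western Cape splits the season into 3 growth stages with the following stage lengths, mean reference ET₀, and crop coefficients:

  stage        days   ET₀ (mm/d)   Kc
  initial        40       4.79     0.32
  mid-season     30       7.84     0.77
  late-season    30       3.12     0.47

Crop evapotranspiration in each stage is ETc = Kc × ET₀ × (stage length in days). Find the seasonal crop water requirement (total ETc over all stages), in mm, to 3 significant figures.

286 mm

initial: 0.32 × 4.79 × 40 = 61.31 mm
mid-season: 0.77 × 7.84 × 30 = 181.10 mm
late-season: 0.47 × 3.12 × 30 = 43.99 mm
Seasonal total = 286.40 mm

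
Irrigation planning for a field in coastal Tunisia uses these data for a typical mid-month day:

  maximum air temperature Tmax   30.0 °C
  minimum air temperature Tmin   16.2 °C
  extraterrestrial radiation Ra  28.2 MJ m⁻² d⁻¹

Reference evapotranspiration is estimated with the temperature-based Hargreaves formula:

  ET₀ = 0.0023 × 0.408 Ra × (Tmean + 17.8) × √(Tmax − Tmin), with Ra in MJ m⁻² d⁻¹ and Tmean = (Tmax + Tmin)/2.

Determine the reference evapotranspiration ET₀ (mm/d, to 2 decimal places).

Tmean = (30.0 + 16.2)/2 = 23.10 °C
0.408 Ra = 0.408 × 28.2 = 11.5056 mm/d equivalent
ET₀ = 0.0023 × 11.5056 × (23.10 + 17.8) × √13.8 = 0.0023 × 11.5056 × 40.90 × 3.7148 = 4.0206 mm/d

4.02 mm/d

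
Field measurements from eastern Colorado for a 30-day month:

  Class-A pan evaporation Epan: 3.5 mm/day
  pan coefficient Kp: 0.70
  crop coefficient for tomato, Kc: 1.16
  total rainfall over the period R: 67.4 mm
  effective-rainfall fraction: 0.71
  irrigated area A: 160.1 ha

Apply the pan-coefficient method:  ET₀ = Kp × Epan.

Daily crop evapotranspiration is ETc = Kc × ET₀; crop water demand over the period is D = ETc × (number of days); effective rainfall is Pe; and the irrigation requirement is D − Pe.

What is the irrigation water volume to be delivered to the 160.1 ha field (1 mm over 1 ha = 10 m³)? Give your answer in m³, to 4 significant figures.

59890 m³

ET₀ = 0.70 × 3.5 = 2.4500 mm/d
ETc = Kc × ET₀ = 1.16 × 2.4500 = 2.8420 mm/d
Crop demand D = ETc × 30 d = 2.8420 × 30 = 85.260 mm
Pe = 0.71 × 67.4 = 47.854 mm
D − Pe = 85.260 − 47.854 = 37.406 mm
Volume = 37.406 mm × 160.1 ha × 10 = 59887.0 m³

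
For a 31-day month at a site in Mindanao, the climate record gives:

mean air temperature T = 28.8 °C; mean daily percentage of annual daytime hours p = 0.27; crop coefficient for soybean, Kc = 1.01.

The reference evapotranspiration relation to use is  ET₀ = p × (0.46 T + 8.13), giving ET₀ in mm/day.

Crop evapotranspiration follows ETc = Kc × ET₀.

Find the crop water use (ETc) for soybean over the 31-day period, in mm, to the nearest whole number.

ET₀ = 0.27 × (0.46 × 28.8 + 8.13) = 0.27 × 21.378 = 5.7721 mm/d
ETc = Kc × ET₀ = 1.01 × 5.7721 = 5.8298 mm/d
Over 31 days: 5.8298 × 31 = 180.724 mm

181 mm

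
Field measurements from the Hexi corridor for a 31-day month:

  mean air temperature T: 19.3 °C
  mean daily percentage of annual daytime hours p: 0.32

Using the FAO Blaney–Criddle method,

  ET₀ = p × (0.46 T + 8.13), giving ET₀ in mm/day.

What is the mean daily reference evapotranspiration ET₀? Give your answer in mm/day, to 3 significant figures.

ET₀ = 0.32 × (0.46 × 19.3 + 8.13) = 0.32 × 17.008 = 5.4426 mm/d

5.44 mm/day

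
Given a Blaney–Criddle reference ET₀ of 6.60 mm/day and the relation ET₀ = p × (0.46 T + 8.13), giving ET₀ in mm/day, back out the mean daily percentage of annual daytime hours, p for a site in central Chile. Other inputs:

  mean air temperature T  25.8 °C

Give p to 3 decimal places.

0.330

p = ET₀ / (0.46 T + 8.13) = 6.60 / (0.46 × 25.8 + 8.13) = 6.60 / 19.998 = 0.3300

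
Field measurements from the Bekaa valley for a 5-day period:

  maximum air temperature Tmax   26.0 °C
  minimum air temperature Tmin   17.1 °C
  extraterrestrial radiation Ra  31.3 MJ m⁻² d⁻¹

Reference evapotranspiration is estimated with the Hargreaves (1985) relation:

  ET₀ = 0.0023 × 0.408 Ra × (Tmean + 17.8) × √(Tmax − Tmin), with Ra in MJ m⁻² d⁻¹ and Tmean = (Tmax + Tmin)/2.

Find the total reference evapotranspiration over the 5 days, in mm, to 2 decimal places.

Tmean = (26.0 + 17.1)/2 = 21.55 °C
0.408 Ra = 0.408 × 31.3 = 12.7704 mm/d equivalent
ET₀ = 0.0023 × 12.7704 × (21.55 + 17.8) × √8.9 = 0.0023 × 12.7704 × 39.35 × 2.9833 = 3.4481 mm/d
Over 5 days: 3.4481 × 5 = 17.241 mm

17.24 mm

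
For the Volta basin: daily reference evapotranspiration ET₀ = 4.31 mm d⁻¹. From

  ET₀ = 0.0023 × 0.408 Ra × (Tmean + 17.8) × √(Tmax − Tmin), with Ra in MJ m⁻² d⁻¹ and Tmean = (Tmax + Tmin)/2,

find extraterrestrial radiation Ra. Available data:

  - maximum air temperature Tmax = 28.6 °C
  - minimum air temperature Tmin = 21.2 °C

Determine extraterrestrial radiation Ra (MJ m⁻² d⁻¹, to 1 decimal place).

39.5 MJ m⁻² d⁻¹

Tmean = (28.6+21.2)/2 = 24.90 °C; ΔT = 7.4
Ra = ET₀ / [0.0023 × 0.408 × (Tmean+17.8) × √ΔT]
   = 4.31 / (0.0023 × 0.408 × 42.70 × 2.7203) = 39.541 MJ m⁻² d⁻¹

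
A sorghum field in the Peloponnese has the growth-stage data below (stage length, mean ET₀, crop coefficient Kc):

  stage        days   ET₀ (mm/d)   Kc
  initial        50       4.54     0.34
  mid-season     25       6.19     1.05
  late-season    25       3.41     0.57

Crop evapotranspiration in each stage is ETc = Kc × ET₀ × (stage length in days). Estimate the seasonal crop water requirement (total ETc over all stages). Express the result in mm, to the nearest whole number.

initial: 0.34 × 4.54 × 50 = 77.18 mm
mid-season: 1.05 × 6.19 × 25 = 162.49 mm
late-season: 0.57 × 3.41 × 25 = 48.59 mm
Seasonal total = 288.26 mm

288 mm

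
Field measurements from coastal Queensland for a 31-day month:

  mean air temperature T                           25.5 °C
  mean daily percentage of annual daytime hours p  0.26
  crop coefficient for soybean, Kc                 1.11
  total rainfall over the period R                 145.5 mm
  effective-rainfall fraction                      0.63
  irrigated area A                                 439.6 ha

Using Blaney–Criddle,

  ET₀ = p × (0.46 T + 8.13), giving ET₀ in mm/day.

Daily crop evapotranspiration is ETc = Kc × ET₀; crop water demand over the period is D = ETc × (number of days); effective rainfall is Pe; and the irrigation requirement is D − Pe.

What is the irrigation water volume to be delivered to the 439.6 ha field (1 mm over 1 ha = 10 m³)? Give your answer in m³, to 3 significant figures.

378000 m³

ET₀ = 0.26 × (0.46 × 25.5 + 8.13) = 0.26 × 19.860 = 5.1636 mm/d
ETc = Kc × ET₀ = 1.11 × 5.1636 = 5.7316 mm/d
Crop demand D = ETc × 31 d = 5.7316 × 31 = 177.680 mm
Pe = 0.63 × 145.5 = 91.665 mm
D − Pe = 177.680 − 91.665 = 86.015 mm
Volume = 86.015 mm × 439.6 ha × 10 = 378121.9 m³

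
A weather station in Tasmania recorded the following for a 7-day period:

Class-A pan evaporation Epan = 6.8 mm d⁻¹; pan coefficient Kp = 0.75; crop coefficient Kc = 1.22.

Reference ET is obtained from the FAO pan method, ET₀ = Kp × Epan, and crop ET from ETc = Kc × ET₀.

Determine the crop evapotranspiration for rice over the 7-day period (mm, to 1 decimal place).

ET₀ = 0.75 × 6.8 = 5.1000 mm/d
ETc = Kc × ET₀ = 1.22 × 5.1000 = 6.2220 mm/d
Over 7 days: 6.2220 × 7 = 43.554 mm

43.6 mm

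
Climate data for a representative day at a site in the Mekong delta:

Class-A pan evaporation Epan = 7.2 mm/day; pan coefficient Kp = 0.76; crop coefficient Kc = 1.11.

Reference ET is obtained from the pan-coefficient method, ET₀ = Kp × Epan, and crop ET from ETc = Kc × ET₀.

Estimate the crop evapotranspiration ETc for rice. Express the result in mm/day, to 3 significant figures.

ET₀ = 0.76 × 7.2 = 5.4720 mm/d
ETc = Kc × ET₀ = 1.11 × 5.4720 = 6.0739 mm/d

6.07 mm/day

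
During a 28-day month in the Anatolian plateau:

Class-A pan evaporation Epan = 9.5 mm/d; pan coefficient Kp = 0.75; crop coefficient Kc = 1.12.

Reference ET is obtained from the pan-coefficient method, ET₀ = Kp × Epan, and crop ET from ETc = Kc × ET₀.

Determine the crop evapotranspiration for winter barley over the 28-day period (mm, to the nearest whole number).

ET₀ = 0.75 × 9.5 = 7.1250 mm/d
ETc = Kc × ET₀ = 1.12 × 7.1250 = 7.9800 mm/d
Over 28 days: 7.9800 × 28 = 223.440 mm

223 mm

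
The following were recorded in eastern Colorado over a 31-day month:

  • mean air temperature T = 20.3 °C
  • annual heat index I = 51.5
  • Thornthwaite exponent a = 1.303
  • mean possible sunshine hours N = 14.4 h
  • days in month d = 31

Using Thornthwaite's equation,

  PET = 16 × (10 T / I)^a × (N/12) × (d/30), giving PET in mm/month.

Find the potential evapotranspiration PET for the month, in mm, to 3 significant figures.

119 mm

10T/I = 10 × 20.3 / 51.5 = 3.9417
(10T/I)^a = 3.9417^1.303 = 5.9728
Uncorrected PET = 16 × 5.9728 = 95.565 mm
Correction = (N/12)(d/30) = (14.4/12)(31/30) = 1.2400
PET = 95.565 × 1.2400 = 118.501 mm/month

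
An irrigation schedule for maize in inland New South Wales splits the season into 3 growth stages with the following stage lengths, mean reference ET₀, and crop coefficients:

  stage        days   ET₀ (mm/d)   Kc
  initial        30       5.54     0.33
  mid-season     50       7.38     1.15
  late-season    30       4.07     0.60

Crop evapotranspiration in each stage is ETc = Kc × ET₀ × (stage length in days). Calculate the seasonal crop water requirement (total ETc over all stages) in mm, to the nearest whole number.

552 mm

initial: 0.33 × 5.54 × 30 = 54.85 mm
mid-season: 1.15 × 7.38 × 50 = 424.35 mm
late-season: 0.60 × 4.07 × 30 = 73.26 mm
Seasonal total = 552.46 mm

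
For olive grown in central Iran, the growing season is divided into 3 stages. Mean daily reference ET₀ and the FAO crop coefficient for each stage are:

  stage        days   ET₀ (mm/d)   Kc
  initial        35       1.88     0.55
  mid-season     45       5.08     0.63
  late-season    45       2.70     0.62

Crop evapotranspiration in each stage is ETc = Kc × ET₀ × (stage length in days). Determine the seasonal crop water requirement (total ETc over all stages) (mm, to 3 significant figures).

initial: 0.55 × 1.88 × 35 = 36.19 mm
mid-season: 0.63 × 5.08 × 45 = 144.02 mm
late-season: 0.62 × 2.70 × 45 = 75.33 mm
Seasonal total = 255.54 mm

256 mm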